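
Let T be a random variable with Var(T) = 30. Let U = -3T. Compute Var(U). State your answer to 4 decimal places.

Var(-3T) = (-3)²·Var(T) = 9·30 = 270

270.0000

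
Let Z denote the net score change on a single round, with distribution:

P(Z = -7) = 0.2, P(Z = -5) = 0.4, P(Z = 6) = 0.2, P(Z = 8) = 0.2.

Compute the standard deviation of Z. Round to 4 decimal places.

6.2801

E[Z] = (-7)(0.2) + (-5)(0.4) + (6)(0.2) + (8)(0.2) = -0.6
E[Z²] = (-7)²(0.2) + (-5)²(0.4) + (6)²(0.2) + (8)²(0.2) = 39.8
V(Z) = E[Z²] − (E[Z])² = 39.8 − (-0.6)² = 39.44
SD(Z) = √39.44 ≈ 6.2801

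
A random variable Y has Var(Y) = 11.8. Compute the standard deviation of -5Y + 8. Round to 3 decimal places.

17.176

Var(-5Y + 8) = (-5)²·11.8 = 295
SD(-5Y + 8) = √295 ≈ 17.176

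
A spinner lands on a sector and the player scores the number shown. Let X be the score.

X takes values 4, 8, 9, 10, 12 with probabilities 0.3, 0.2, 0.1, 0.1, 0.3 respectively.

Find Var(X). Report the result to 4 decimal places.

10.0100

E[X] = (4)(0.3) + (8)(0.2) + (9)(0.1) + (10)(0.1) + (12)(0.3) = 8.3
E[X²] = (4)²(0.3) + (8)²(0.2) + (9)²(0.1) + (10)²(0.1) + (12)²(0.3) = 78.9
Var(X) = E[X²] − (E[X])² = 78.9 − (8.3)² = 10.01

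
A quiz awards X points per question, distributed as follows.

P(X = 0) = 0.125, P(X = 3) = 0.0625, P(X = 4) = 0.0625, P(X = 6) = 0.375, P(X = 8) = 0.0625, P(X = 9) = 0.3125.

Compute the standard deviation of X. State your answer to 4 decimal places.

2.8940

E[X] = (0)(0.125) + (3)(0.0625) + (4)(0.0625) + (6)(0.375) + (8)(0.0625) + (9)(0.3125) = 6
E[X²] = (0)²(0.125) + (3)²(0.0625) + (4)²(0.0625) + (6)²(0.375) + (8)²(0.0625) + (9)²(0.3125) = 44.375
var(X) = E[X²] − (E[X])² = 44.375 − (6)² = 8.375
sd(X) = √8.375 ≈ 2.8940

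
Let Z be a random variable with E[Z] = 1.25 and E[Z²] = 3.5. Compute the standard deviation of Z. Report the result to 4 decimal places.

Var(Z) = 3.5 − (1.25)² = 1.9375
SD(Z) = √1.9375 ≈ 1.3919

1.3919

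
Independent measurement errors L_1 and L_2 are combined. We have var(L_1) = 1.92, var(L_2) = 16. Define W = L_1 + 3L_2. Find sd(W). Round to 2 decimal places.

12.08

By independence, var(W) = (1)²var(L_1) + (3)²var(L_2)
= (1)²·1.92 + (3)²·16 = 145.92
sd(W) = √145.92 ≈ 12.08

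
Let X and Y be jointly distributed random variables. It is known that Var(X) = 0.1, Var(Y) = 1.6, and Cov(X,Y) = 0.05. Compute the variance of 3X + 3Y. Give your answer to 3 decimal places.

16.200

Var(3X + 3Y) = (3)²·Var(X) + (3)²·Var(Y) + 2·(3)·(3)·Cov(X,Y)
= 9·0.1 + 9·1.6 + 18·0.05 = 16.2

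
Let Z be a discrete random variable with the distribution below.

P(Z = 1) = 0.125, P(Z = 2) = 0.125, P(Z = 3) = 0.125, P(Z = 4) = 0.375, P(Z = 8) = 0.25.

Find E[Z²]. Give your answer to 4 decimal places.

23.7500

E[Z²] = (1)²(0.125) + (2)²(0.125) + (3)²(0.125) + (4)²(0.375) + (8)²(0.25) = 23.75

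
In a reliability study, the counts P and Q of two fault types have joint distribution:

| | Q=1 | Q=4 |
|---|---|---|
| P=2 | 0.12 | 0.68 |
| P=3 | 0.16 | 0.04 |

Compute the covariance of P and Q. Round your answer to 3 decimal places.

-0.312

E[P] = 2.2,  E[Q] = 3.16
E[PQ] = 6.64
Cov(P,Q) = E[PQ] − E[P]E[Q] = 6.64 − (2.2)(3.16) = -0.312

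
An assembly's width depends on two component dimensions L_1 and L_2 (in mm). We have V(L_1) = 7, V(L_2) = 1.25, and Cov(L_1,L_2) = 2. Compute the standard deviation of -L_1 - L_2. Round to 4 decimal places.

3.5000

V(-L_1 - L_2) = (-1)²·V(L_1) + (-1)²·V(L_2) + 2·(-1)·(-1)·Cov(L_1,L_2)
= 1·7 + 1·1.25 + 2·2 = 12.25
SD(-L_1 - L_2) = √12.25 ≈ 3.5000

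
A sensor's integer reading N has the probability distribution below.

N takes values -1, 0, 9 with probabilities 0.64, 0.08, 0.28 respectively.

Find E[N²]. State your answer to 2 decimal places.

E[N²] = (-1)²(0.64) + (0)²(0.08) + (9)²(0.28) = 23.32

23.32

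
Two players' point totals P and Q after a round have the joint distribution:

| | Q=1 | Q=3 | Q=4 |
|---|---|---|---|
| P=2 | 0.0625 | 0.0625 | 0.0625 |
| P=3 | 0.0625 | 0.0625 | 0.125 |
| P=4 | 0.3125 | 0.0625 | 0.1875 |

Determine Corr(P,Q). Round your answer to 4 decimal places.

E[P] = 3.375,  E[Q] = 2.5
E[PQ] = 8.25
Cov(P,Q) = E[PQ] − E[P]E[Q] = 8.25 − (3.375)(2.5) = -0.1875
V(P) = 0.609375,  V(Q) = 1.875
ρ = -0.1875 / √(0.609375·1.875) ≈ -0.1754

-0.1754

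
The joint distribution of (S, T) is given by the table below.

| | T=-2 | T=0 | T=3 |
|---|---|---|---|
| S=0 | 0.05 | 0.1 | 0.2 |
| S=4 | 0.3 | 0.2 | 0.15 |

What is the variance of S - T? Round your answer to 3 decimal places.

E[S] = 2.6,  E[T] = 0.35,  E[ST] = -0.6
Var(S) = 10.4 − (2.6)² = 3.64;  Var(T) = 4.55 − (0.35)² = 4.4275
Cov(S,T) = -0.6 − (2.6)(0.35) = -1.51
Var(S - T) = (1)²·3.64 + (-1)²·4.4275 + 2·(1)·(-1)·-1.51 = 11.0875

11.088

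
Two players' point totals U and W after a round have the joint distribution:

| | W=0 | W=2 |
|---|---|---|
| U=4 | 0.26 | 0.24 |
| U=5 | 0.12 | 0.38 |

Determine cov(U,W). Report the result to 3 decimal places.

E[U] = 4.5,  E[W] = 1.24
E[UW] = 5.72
cov(U,W) = E[UW] − E[U]E[W] = 5.72 − (4.5)(1.24) = 0.14

0.140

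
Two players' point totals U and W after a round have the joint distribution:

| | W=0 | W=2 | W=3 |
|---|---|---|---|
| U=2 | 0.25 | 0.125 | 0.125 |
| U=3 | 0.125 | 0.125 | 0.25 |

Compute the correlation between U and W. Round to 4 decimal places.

E[U] = 2.5,  E[W] = 1.625
E[UW] = 4.25
cov(U,W) = E[UW] − E[U]E[W] = 4.25 − (2.5)(1.625) = 0.1875
V(U) = 0.25,  V(W) = 1.734375
ρ = 0.1875 / √(0.25·1.734375) ≈ 0.2847

0.2847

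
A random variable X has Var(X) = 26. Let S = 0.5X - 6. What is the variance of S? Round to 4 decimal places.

6.5000

Var(0.5X - 6) = (0.5)²·Var(X) = 0.25·26 = 6.5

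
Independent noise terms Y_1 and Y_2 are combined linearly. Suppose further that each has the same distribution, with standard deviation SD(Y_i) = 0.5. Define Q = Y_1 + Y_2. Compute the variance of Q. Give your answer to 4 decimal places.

0.5000

V(Y_i) = (0.5)² = 0.25
By independence, V(Q) = (1)²V(Y_1) + (1)²V(Y_2)
= (1)²·0.25 + (1)²·0.25 = 0.5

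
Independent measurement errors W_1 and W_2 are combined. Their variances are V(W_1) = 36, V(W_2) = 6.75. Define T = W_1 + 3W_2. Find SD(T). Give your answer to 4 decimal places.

By independence, V(T) = (1)²V(W_1) + (3)²V(W_2)
= (1)²·36 + (3)²·6.75 = 96.75
SD(T) = √96.75 ≈ 9.8362

9.8362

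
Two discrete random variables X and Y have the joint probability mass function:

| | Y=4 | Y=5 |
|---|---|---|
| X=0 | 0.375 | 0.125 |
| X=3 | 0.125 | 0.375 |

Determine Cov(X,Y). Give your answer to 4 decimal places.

0.3750

E[X] = 1.5,  E[Y] = 4.5
E[XY] = 7.125
Cov(X,Y) = E[XY] − E[X]E[Y] = 7.125 − (1.5)(4.5) = 0.375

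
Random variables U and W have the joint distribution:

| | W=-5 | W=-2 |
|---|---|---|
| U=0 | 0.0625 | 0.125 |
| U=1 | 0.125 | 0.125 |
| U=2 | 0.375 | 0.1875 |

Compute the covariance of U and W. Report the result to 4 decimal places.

E[U] = 1.375,  E[W] = -3.6875
E[UW] = -5.375
Cov(U,W) = E[UW] − E[U]E[W] = -5.375 − (1.375)(-3.6875) = -0.3046875

-0.3047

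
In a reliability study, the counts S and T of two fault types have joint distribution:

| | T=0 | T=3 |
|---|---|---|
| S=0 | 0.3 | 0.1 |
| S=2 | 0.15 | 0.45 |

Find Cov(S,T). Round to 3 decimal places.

E[S] = 1.2,  E[T] = 1.65
E[ST] = 2.7
Cov(S,T) = E[ST] − E[S]E[T] = 2.7 − (1.2)(1.65) = 0.72

0.720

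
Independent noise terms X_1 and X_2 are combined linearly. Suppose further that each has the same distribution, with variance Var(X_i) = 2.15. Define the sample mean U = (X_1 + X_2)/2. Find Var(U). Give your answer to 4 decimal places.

By independence, Var(U) = (0.5)²Var(X_1) + (0.5)²Var(X_2)
= (0.5)²·2.15 + (0.5)²·2.15 = 1.075

1.0750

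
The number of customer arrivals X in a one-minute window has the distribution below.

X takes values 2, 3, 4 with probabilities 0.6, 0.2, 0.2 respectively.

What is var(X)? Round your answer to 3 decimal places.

E[X] = (2)(0.6) + (3)(0.2) + (4)(0.2) = 2.6
E[X²] = (2)²(0.6) + (3)²(0.2) + (4)²(0.2) = 7.4
var(X) = E[X²] − (E[X])² = 7.4 − (2.6)² = 0.64

0.640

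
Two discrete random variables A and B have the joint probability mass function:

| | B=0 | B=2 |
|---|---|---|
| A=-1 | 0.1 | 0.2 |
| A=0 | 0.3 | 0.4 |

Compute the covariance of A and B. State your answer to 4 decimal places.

E[A] = -0.3,  E[B] = 1.2
E[AB] = -0.4
cov(A,B) = E[AB] − E[A]E[B] = -0.4 − (-0.3)(1.2) = -0.04

-0.0400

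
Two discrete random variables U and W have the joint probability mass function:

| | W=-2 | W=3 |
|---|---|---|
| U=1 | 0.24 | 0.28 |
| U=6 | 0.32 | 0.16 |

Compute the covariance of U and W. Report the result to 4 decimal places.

E[U] = 3.4,  E[W] = 0.2
E[UW] = -0.6
cov(U,W) = E[UW] − E[U]E[W] = -0.6 − (3.4)(0.2) = -1.28

-1.2800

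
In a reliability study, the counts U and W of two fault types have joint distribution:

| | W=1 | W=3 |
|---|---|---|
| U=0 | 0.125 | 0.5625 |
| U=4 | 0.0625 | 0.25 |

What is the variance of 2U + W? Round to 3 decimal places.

E[U] = 1.25,  E[W] = 2.625,  E[UW] = 3.25
Var(U) = 5 − (1.25)² = 3.4375;  Var(W) = 7.5 − (2.625)² = 0.609375
Cov(U,W) = 3.25 − (1.25)(2.625) = -0.03125
Var(2U + W) = (2)²·3.4375 + (1)²·0.609375 + 2·(2)·(1)·-0.03125 = 14.234375

14.234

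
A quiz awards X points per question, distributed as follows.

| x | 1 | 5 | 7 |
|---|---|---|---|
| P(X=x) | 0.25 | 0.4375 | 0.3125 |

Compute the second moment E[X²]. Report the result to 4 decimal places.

26.5000

E[X²] = (1)²(0.25) + (5)²(0.4375) + (7)²(0.3125) = 26.5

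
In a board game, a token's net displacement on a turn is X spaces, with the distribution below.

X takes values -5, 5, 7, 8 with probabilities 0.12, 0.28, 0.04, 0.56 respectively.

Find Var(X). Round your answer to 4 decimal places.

16.8864

E[X] = (-5)(0.12) + (5)(0.28) + (7)(0.04) + (8)(0.56) = 5.56
E[X²] = (-5)²(0.12) + (5)²(0.28) + (7)²(0.04) + (8)²(0.56) = 47.8
Var(X) = E[X²] − (E[X])² = 47.8 − (5.56)² = 16.8864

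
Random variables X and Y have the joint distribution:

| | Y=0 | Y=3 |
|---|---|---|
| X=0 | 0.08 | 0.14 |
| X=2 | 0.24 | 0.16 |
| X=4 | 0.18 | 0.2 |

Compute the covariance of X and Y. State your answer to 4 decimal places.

-0.1200

E[X] = 2.32,  E[Y] = 1.5
E[XY] = 3.36
Cov(X,Y) = E[XY] − E[X]E[Y] = 3.36 − (2.32)(1.5) = -0.12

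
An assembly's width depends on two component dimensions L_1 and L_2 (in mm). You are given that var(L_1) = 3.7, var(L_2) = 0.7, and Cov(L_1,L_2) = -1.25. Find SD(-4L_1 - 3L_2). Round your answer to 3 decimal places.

var(-4L_1 - 3L_2) = (-4)²·var(L_1) + (-3)²·var(L_2) + 2·(-4)·(-3)·Cov(L_1,L_2)
= 16·3.7 + 9·0.7 + 24·-1.25 = 35.5
SD(-4L_1 - 3L_2) = √35.5 ≈ 5.958

5.958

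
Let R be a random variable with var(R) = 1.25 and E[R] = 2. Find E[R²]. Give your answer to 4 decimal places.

E[R²] = var(R) + (E[R])² = 1.25 + (2)² = 5.25

5.2500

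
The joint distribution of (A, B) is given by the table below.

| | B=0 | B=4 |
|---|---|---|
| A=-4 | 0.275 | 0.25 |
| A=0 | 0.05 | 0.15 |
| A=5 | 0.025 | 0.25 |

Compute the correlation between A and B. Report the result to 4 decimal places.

0.3937

E[A] = -0.725,  E[B] = 2.6
E[AB] = 1
Cov(A,B) = E[AB] − E[A]E[B] = 1 − (-0.725)(2.6) = 2.885
V(A) = 14.749375,  V(B) = 3.64
ρ = 2.885 / √(14.749375·3.64) ≈ 0.3937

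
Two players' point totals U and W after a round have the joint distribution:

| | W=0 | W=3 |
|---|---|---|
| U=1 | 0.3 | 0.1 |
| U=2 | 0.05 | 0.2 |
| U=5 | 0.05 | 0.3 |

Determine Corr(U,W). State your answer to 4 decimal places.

0.4732

E[U] = 2.65,  E[W] = 1.8
E[UW] = 6
cov(U,W) = E[UW] − E[U]E[W] = 6 − (2.65)(1.8) = 1.23
var(U) = 3.1275,  var(W) = 2.16
ρ = 1.23 / √(3.1275·2.16) ≈ 0.4732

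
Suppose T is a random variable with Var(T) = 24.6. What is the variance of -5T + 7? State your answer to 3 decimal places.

615.000

Var(-5T + 7) = (-5)²·Var(T) = 25·24.6 = 615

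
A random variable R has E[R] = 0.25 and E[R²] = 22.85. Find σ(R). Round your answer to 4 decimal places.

4.7736

V(R) = 22.85 − (0.25)² = 22.7875
σ(R) = √22.7875 ≈ 4.7736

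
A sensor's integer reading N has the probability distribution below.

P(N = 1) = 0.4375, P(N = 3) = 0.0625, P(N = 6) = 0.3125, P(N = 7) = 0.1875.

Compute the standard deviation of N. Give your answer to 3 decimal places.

2.627

E[N] = (1)(0.4375) + (3)(0.0625) + (6)(0.3125) + (7)(0.1875) = 3.8125
E[N²] = (1)²(0.4375) + (3)²(0.0625) + (6)²(0.3125) + (7)²(0.1875) = 21.4375
var(N) = E[N²] − (E[N])² = 21.4375 − (3.8125)² = 6.90234375
σ(N) = √6.90234375 ≈ 2.627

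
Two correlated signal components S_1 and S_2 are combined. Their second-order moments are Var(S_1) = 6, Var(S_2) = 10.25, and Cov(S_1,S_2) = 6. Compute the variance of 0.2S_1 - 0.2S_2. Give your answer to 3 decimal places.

Var(0.2S_1 - 0.2S_2) = (0.2)²·Var(S_1) + (-0.2)²·Var(S_2) + 2·(0.2)·(-0.2)·Cov(S_1,S_2)
= 0.04·6 + 0.04·10.25 + -0.08·6 = 0.17

0.170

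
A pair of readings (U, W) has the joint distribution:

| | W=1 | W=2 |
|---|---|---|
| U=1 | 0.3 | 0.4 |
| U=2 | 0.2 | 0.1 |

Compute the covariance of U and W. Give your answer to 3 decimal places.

E[U] = 1.3,  E[W] = 1.5
E[UW] = 1.9
Cov(U,W) = E[UW] − E[U]E[W] = 1.9 − (1.3)(1.5) = -0.05

-0.050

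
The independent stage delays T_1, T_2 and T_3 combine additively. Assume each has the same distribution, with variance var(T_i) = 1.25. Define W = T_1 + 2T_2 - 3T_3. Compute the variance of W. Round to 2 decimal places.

17.50

By independence, var(W) = (1)²var(T_1) + (2)²var(T_2) + (-3)²var(T_3)
= (1)²·1.25 + (2)²·1.25 + (-3)²·1.25 = 17.5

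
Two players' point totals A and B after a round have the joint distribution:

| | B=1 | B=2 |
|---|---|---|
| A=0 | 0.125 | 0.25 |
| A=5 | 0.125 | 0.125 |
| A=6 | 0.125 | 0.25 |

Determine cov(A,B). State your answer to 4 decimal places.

-0.0625

E[A] = 3.5,  E[B] = 1.625
E[AB] = 5.625
cov(A,B) = E[AB] − E[A]E[B] = 5.625 − (3.5)(1.625) = -0.0625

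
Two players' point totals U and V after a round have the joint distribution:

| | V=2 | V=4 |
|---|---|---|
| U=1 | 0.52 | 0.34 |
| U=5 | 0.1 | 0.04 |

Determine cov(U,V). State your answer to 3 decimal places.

-0.106

E[U] = 1.56,  E[V] = 2.76
E[UV] = 4.2
cov(U,V) = E[UV] − E[U]E[V] = 4.2 − (1.56)(2.76) = -0.1056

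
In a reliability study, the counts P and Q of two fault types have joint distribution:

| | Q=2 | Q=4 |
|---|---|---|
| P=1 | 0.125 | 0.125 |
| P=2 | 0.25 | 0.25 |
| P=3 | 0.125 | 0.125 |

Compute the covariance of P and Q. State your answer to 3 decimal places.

E[P] = 2,  E[Q] = 3
E[PQ] = 6
Cov(P,Q) = E[PQ] − E[P]E[Q] = 6 − (2)(3) = 0

0.000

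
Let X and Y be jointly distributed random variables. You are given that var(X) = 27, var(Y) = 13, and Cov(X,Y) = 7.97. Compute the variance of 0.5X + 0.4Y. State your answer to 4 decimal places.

12.0180

var(0.5X + 0.4Y) = (0.5)²·var(X) + (0.4)²·var(Y) + 2·(0.5)·(0.4)·Cov(X,Y)
= 0.25·27 + 0.16·13 + 0.4·7.97 = 12.018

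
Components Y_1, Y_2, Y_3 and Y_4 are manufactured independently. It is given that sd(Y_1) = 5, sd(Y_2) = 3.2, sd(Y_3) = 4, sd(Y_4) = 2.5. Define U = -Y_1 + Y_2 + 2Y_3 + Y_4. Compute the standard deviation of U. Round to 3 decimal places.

10.271

var(Y_1) = 25, var(Y_2) = 10.24, var(Y_3) = 16, var(Y_4) = 6.25
By independence, var(U) = (-1)²var(Y_1) + (1)²var(Y_2) + (2)²var(Y_3) + (1)²var(Y_4)
= (-1)²·25 + (1)²·10.24 + (2)²·16 + (1)²·6.25 = 105.49
sd(U) = √105.49 ≈ 10.271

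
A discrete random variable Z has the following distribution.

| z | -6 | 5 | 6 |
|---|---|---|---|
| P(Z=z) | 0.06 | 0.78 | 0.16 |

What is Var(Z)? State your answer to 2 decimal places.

7.17

E[Z] = (-6)(0.06) + (5)(0.78) + (6)(0.16) = 4.5
E[Z²] = (-6)²(0.06) + (5)²(0.78) + (6)²(0.16) = 27.42
Var(Z) = E[Z²] − (E[Z])² = 27.42 − (4.5)² = 7.17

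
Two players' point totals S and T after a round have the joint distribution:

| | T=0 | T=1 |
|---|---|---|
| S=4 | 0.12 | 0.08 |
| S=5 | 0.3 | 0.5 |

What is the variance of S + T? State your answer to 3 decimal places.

E[S] = 4.8,  E[T] = 0.58,  E[ST] = 2.82
Var(S) = 23.2 − (4.8)² = 0.16;  Var(T) = 0.58 − (0.58)² = 0.2436
cov(S,T) = 2.82 − (4.8)(0.58) = 0.036
Var(S + T) = (1)²·0.16 + (1)²·0.2436 + 2·(1)·(1)·0.036 = 0.4756

0.476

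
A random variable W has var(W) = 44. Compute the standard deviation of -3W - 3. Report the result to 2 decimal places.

19.90

var(-3W - 3) = (-3)²·44 = 396
σ(-3W - 3) = √396 ≈ 19.90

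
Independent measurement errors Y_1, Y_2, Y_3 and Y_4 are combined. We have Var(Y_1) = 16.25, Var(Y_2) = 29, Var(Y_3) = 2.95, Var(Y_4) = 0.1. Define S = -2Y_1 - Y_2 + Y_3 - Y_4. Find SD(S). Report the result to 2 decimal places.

9.85

By independence, Var(S) = (-2)²Var(Y_1) + (-1)²Var(Y_2) + (1)²Var(Y_3) + (-1)²Var(Y_4)
= (-2)²·16.25 + (-1)²·29 + (1)²·2.95 + (-1)²·0.1 = 97.05
SD(S) = √97.05 ≈ 9.85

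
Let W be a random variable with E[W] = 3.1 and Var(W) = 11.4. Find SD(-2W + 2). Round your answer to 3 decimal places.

6.753

Var(-2W + 2) = (-2)²·11.4 = 45.6
SD(-2W + 2) = √45.6 ≈ 6.753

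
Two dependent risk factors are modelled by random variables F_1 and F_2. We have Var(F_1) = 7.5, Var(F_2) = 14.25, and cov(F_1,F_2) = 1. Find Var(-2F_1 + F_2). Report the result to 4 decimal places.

40.2500

Var(-2F_1 + F_2) = (-2)²·Var(F_1) + (1)²·Var(F_2) + 2·(-2)·(1)·cov(F_1,F_2)
= 4·7.5 + 1·14.25 + -4·1 = 40.25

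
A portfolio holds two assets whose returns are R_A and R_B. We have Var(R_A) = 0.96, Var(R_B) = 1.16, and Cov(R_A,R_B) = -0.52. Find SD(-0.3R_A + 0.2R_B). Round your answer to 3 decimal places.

0.442

Var(-0.3R_A + 0.2R_B) = (-0.3)²·Var(R_A) + (0.2)²·Var(R_B) + 2·(-0.3)·(0.2)·Cov(R_A,R_B)
= 0.09·0.96 + 0.04·1.16 + -0.12·-0.52 = 0.1952
SD(-0.3R_A + 0.2R_B) = √0.1952 ≈ 0.442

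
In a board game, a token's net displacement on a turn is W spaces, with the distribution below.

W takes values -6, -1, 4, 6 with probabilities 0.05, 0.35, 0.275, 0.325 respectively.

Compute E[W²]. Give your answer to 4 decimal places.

E[W²] = (-6)²(0.05) + (-1)²(0.35) + (4)²(0.275) + (6)²(0.325) = 18.25

18.2500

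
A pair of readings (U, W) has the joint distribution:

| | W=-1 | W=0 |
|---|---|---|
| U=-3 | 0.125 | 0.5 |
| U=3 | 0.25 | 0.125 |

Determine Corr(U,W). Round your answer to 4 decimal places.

E[U] = -0.75,  E[W] = -0.375
E[UW] = -0.375
cov(U,W) = E[UW] − E[U]E[W] = -0.375 − (-0.75)(-0.375) = -0.65625
V(U) = 8.4375,  V(W) = 0.234375
ρ = -0.65625 / √(8.4375·0.234375) ≈ -0.4667

-0.4667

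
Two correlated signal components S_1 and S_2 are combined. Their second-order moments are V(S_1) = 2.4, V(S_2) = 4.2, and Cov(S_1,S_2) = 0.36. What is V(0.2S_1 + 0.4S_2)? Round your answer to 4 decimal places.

V(0.2S_1 + 0.4S_2) = (0.2)²·V(S_1) + (0.4)²·V(S_2) + 2·(0.2)·(0.4)·Cov(S_1,S_2)
= 0.04·2.4 + 0.16·4.2 + 0.16·0.36 = 0.8256

0.8256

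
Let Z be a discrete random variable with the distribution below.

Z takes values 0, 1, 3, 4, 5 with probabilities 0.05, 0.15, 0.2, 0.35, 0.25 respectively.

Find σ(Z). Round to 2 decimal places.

1.50

E[Z] = (0)(0.05) + (1)(0.15) + (3)(0.2) + (4)(0.35) + (5)(0.25) = 3.4
E[Z²] = (0)²(0.05) + (1)²(0.15) + (3)²(0.2) + (4)²(0.35) + (5)²(0.25) = 13.8
Var(Z) = E[Z²] − (E[Z])² = 13.8 − (3.4)² = 2.24
σ(Z) = √2.24 ≈ 1.50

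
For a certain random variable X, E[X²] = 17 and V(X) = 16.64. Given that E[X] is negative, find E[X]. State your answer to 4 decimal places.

(E[X])² = E[X²] − V(X) = 17 − 16.64 = 0.36
E[X] = −√0.36 = -0.6

-0.6000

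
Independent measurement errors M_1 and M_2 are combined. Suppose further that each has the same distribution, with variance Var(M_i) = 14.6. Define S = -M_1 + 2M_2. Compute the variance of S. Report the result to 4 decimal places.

By independence, Var(S) = (-1)²Var(M_1) + (2)²Var(M_2)
= (-1)²·14.6 + (2)²·14.6 = 73

73.0000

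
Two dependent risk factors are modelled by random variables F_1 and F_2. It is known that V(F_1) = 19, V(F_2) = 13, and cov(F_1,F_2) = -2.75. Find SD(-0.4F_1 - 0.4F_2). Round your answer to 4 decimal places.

V(-0.4F_1 - 0.4F_2) = (-0.4)²·V(F_1) + (-0.4)²·V(F_2) + 2·(-0.4)·(-0.4)·cov(F_1,F_2)
= 0.16·19 + 0.16·13 + 0.32·-2.75 = 4.24
SD(-0.4F_1 - 0.4F_2) = √4.24 ≈ 2.0591

2.0591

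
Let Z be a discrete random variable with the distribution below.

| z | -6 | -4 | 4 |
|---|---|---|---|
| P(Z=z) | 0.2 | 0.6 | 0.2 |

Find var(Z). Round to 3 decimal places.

E[Z] = (-6)(0.2) + (-4)(0.6) + (4)(0.2) = -2.8
E[Z²] = (-6)²(0.2) + (-4)²(0.6) + (4)²(0.2) = 20
var(Z) = E[Z²] − (E[Z])² = 20 − (-2.8)² = 12.16

12.160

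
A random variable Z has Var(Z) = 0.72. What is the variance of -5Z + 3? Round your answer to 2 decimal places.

Var(-5Z + 3) = (-5)²·Var(Z) = 25·0.72 = 18

18.00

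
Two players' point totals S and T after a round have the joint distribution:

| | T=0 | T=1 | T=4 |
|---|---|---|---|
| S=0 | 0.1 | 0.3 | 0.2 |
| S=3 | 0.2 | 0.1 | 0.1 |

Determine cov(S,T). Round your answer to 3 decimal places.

E[S] = 1.2,  E[T] = 1.6
E[ST] = 1.5
cov(S,T) = E[ST] − E[S]E[T] = 1.5 − (1.2)(1.6) = -0.42

-0.420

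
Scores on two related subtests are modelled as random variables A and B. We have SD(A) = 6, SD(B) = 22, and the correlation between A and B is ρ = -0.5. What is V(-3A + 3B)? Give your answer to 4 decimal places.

5868.0000

V(A) = (6)² = 36;  V(B) = (22)² = 484
Cov(A,B) = ρ·SD(A)·SD(B) = -0.5·6·22 = -66
V(-3A + 3B) = (-3)²·V(A) + (3)²·V(B) + 2·(-3)·(3)·Cov(A,B)
= 9·36 + 9·484 + -18·-66 = 5868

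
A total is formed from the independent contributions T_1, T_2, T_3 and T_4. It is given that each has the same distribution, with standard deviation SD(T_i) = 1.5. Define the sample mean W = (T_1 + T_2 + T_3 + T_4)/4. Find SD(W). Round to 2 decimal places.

0.75

Var(T_i) = (1.5)² = 2.25
By independence, Var(W) = (0.25)²Var(T_1) + (0.25)²Var(T_2) + (0.25)²Var(T_3) + (0.25)²Var(T_4)
= (0.25)²·2.25 + (0.25)²·2.25 + (0.25)²·2.25 + (0.25)²·2.25 = 0.5625
SD(W) = √0.5625 ≈ 0.75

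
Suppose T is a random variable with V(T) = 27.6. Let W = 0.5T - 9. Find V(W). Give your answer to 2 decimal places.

6.90

V(0.5T - 9) = (0.5)²·V(T) = 0.25·27.6 = 6.9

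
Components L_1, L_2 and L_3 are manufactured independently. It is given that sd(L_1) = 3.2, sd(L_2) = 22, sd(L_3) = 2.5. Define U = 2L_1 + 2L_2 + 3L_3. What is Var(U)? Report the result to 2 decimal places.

Var(L_1) = 10.24, Var(L_2) = 484, Var(L_3) = 6.25
By independence, Var(U) = (2)²Var(L_1) + (2)²Var(L_2) + (3)²Var(L_3)
= (2)²·10.24 + (2)²·484 + (3)²·6.25 = 2033.21

2033.21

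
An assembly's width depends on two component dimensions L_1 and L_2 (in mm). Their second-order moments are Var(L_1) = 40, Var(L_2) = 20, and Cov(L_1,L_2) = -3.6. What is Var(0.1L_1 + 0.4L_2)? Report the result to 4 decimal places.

Var(0.1L_1 + 0.4L_2) = (0.1)²·Var(L_1) + (0.4)²·Var(L_2) + 2·(0.1)·(0.4)·Cov(L_1,L_2)
= 0.01·40 + 0.16·20 + 0.08·-3.6 = 3.312

3.3120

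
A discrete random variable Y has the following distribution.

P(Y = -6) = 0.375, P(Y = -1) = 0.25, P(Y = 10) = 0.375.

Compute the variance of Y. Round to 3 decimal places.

E[Y] = (-6)(0.375) + (-1)(0.25) + (10)(0.375) = 1.25
E[Y²] = (-6)²(0.375) + (-1)²(0.25) + (10)²(0.375) = 51.25
Var(Y) = E[Y²] − (E[Y])² = 51.25 − (1.25)² = 49.6875

49.688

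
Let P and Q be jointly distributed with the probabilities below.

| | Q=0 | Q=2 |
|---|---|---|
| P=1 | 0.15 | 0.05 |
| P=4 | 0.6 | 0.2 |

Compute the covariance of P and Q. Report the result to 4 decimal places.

0.0000

E[P] = 3.4,  E[Q] = 0.5
E[PQ] = 1.7
Cov(P,Q) = E[PQ] − E[P]E[Q] = 1.7 − (3.4)(0.5) = 0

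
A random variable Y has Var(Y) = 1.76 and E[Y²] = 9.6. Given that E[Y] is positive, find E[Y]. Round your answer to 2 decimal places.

(E[Y])² = E[Y²] − Var(Y) = 9.6 − 1.76 = 7.84
E[Y] = √7.84 = 2.8

2.80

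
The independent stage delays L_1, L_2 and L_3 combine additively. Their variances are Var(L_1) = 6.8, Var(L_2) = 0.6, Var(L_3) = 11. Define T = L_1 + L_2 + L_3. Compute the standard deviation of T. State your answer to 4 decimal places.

4.2895

By independence, Var(T) = (1)²Var(L_1) + (1)²Var(L_2) + (1)²Var(L_3)
= (1)²·6.8 + (1)²·0.6 + (1)²·11 = 18.4
SD(T) = √18.4 ≈ 4.2895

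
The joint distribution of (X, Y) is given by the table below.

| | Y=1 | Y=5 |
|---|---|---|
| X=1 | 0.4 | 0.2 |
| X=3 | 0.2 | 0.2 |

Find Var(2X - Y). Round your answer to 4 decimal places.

6.4000

E[X] = 1.8,  E[Y] = 2.6,  E[XY] = 5
Var(X) = 4.2 − (1.8)² = 0.96;  Var(Y) = 10.6 − (2.6)² = 3.84
Cov(X,Y) = 5 − (1.8)(2.6) = 0.32
Var(2X - Y) = (2)²·0.96 + (-1)²·3.84 + 2·(2)·(-1)·0.32 = 6.4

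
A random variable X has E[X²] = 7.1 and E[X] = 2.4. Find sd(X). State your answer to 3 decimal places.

1.158

V(X) = 7.1 − (2.4)² = 1.34
sd(X) = √1.34 ≈ 1.158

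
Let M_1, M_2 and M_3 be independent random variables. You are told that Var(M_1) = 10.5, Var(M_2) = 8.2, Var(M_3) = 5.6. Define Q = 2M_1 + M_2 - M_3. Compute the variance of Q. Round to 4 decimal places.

55.8000

By independence, Var(Q) = (2)²Var(M_1) + (1)²Var(M_2) + (-1)²Var(M_3)
= (2)²·10.5 + (1)²·8.2 + (-1)²·5.6 = 55.8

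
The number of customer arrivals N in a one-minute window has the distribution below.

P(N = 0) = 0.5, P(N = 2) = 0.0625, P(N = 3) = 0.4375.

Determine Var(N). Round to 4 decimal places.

2.1211

E[N] = (0)(0.5) + (2)(0.0625) + (3)(0.4375) = 1.4375
E[N²] = (0)²(0.5) + (2)²(0.0625) + (3)²(0.4375) = 4.1875
Var(N) = E[N²] − (E[N])² = 4.1875 − (1.4375)² = 2.12109375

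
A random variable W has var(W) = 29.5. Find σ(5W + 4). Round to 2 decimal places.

27.16

var(5W + 4) = (5)²·29.5 = 737.5
σ(5W + 4) = √737.5 ≈ 27.16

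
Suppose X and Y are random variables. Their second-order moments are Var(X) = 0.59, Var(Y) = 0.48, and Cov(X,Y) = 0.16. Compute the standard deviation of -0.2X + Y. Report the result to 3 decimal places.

0.663

Var(-0.2X + Y) = (-0.2)²·Var(X) + (1)²·Var(Y) + 2·(-0.2)·(1)·Cov(X,Y)
= 0.04·0.59 + 1·0.48 + -0.4·0.16 = 0.4396
sd(-0.2X + Y) = √0.4396 ≈ 0.663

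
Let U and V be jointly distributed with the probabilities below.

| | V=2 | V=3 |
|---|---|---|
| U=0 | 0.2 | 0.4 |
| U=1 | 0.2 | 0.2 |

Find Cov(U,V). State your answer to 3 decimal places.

E[U] = 0.4,  E[V] = 2.6
E[UV] = 1
Cov(U,V) = E[UV] − E[U]E[V] = 1 − (0.4)(2.6) = -0.04

-0.040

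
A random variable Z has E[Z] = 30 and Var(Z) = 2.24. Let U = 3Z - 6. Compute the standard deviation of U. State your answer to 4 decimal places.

Var(3Z - 6) = (3)²·2.24 = 20.16
SD(U) = √20.16 ≈ 4.4900

4.4900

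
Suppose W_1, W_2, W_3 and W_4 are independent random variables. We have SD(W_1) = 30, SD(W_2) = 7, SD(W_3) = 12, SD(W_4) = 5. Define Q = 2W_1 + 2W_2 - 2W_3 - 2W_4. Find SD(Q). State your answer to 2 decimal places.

66.87

Var(W_1) = 900, Var(W_2) = 49, Var(W_3) = 144, Var(W_4) = 25
By independence, Var(Q) = (2)²Var(W_1) + (2)²Var(W_2) + (-2)²Var(W_3) + (-2)²Var(W_4)
= (2)²·900 + (2)²·49 + (-2)²·144 + (-2)²·25 = 4472
SD(Q) = √4472 ≈ 66.87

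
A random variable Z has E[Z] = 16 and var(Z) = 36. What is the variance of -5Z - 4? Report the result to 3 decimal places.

900.000

var(-5Z - 4) = (-5)²·var(Z) = 25·36 = 900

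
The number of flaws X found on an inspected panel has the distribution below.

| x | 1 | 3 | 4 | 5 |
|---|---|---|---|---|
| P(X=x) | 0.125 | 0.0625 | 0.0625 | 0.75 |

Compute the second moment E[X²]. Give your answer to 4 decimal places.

20.4375

E[X²] = (1)²(0.125) + (3)²(0.0625) + (4)²(0.0625) + (5)²(0.75) = 20.4375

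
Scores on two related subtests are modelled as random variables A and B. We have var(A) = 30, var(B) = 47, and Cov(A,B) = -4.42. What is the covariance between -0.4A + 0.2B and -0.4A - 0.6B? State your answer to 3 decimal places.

Cov(-0.4A + 0.2B, -0.4A - 0.6B) = (-0.4)(-0.4)var(A) + (0.2)(-0.6)var(B) + [(-0.4)(-0.6) + (0.2)(-0.4)]Cov(A,B)
= 0.16·30 + -0.12·47 + 0.16·-4.42 = -1.5472

-1.547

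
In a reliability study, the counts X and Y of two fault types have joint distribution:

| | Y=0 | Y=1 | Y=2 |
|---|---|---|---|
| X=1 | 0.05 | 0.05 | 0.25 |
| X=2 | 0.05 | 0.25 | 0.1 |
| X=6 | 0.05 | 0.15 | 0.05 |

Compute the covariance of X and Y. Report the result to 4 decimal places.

E[X] = 2.65,  E[Y] = 1.25
E[XY] = 2.95
Cov(X,Y) = E[XY] − E[X]E[Y] = 2.95 − (2.65)(1.25) = -0.3625

-0.3625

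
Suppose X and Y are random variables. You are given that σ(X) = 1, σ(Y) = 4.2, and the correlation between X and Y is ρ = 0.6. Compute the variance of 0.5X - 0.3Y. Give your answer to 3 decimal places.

1.082

var(X) = (1)² = 1;  var(Y) = (4.2)² = 17.64
Cov(X,Y) = ρ·σ(X)·σ(Y) = 0.6·1·4.2 = 2.52
var(0.5X - 0.3Y) = (0.5)²·var(X) + (-0.3)²·var(Y) + 2·(0.5)·(-0.3)·Cov(X,Y)
= 0.25·1 + 0.09·17.64 + -0.3·2.52 = 1.0816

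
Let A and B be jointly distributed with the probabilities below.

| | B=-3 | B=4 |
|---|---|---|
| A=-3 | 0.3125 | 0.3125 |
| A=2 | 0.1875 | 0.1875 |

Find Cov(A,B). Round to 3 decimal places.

E[A] = -1.125,  E[B] = 0.5
E[AB] = -0.5625
Cov(A,B) = E[AB] − E[A]E[B] = -0.5625 − (-1.125)(0.5) = 0

0.000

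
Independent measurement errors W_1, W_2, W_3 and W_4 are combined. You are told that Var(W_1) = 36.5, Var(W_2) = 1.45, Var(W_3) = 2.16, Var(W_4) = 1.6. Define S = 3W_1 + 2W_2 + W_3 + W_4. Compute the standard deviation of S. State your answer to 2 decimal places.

By independence, Var(S) = (3)²Var(W_1) + (2)²Var(W_2) + (1)²Var(W_3) + (1)²Var(W_4)
= (3)²·36.5 + (2)²·1.45 + (1)²·2.16 + (1)²·1.6 = 338.06
SD(S) = √338.06 ≈ 18.39

18.39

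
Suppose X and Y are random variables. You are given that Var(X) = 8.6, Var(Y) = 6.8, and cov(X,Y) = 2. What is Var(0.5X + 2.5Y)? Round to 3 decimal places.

Var(0.5X + 2.5Y) = (0.5)²·Var(X) + (2.5)²·Var(Y) + 2·(0.5)·(2.5)·cov(X,Y)
= 0.25·8.6 + 6.25·6.8 + 2.5·2 = 49.65

49.650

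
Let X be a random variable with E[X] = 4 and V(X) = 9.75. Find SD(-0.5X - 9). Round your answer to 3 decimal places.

V(-0.5X - 9) = (-0.5)²·9.75 = 2.4375
SD(-0.5X - 9) = √2.4375 ≈ 1.561

1.561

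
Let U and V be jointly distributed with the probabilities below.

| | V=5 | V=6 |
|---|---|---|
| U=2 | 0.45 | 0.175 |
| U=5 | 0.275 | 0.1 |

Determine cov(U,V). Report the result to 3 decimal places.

E[U] = 3.125,  E[V] = 5.275
E[UV] = 16.475
cov(U,V) = E[UV] − E[U]E[V] = 16.475 − (3.125)(5.275) = -0.009375

-0.009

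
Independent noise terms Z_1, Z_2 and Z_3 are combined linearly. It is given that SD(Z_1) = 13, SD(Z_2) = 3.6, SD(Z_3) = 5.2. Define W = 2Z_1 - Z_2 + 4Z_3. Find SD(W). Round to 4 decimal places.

Var(Z_1) = 169, Var(Z_2) = 12.96, Var(Z_3) = 27.04
By independence, Var(W) = (2)²Var(Z_1) + (-1)²Var(Z_2) + (4)²Var(Z_3)
= (2)²·169 + (-1)²·12.96 + (4)²·27.04 = 1121.6
SD(W) = √1121.6 ≈ 33.4903

33.4903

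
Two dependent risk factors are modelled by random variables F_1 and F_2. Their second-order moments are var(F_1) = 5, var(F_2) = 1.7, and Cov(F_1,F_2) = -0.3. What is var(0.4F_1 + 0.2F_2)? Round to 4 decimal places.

0.8200

var(0.4F_1 + 0.2F_2) = (0.4)²·var(F_1) + (0.2)²·var(F_2) + 2·(0.4)·(0.2)·Cov(F_1,F_2)
= 0.16·5 + 0.04·1.7 + 0.16·-0.3 = 0.82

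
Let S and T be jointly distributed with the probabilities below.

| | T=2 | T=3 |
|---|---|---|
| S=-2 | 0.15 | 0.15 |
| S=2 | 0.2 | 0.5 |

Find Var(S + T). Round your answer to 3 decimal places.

E[S] = 0.8,  E[T] = 2.65,  E[ST] = 2.3
Var(S) = 4 − (0.8)² = 3.36;  Var(T) = 7.25 − (2.65)² = 0.2275
Cov(S,T) = 2.3 − (0.8)(2.65) = 0.18
Var(S + T) = (1)²·3.36 + (1)²·0.2275 + 2·(1)·(1)·0.18 = 3.9475

3.948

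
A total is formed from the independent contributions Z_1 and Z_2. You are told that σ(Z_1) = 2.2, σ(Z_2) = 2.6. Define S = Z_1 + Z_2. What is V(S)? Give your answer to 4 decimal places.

11.6000

V(Z_1) = 4.84, V(Z_2) = 6.76
By independence, V(S) = (1)²V(Z_1) + (1)²V(Z_2)
= (1)²·4.84 + (1)²·6.76 = 11.6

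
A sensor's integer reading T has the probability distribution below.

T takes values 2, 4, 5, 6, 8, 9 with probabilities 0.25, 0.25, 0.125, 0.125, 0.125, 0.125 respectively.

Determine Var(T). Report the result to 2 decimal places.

5.75

E[T] = (2)(0.25) + (4)(0.25) + (5)(0.125) + (6)(0.125) + (8)(0.125) + (9)(0.125) = 5
E[T²] = (2)²(0.25) + (4)²(0.25) + (5)²(0.125) + (6)²(0.125) + (8)²(0.125) + (9)²(0.125) = 30.75
Var(T) = E[T²] − (E[T])² = 30.75 − (5)² = 5.75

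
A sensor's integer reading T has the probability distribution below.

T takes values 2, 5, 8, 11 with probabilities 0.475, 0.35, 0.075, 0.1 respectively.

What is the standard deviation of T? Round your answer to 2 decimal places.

E[T] = (2)(0.475) + (5)(0.35) + (8)(0.075) + (11)(0.1) = 4.4
E[T²] = (2)²(0.475) + (5)²(0.35) + (8)²(0.075) + (11)²(0.1) = 27.55
Var(T) = E[T²] − (E[T])² = 27.55 − (4.4)² = 8.19
σ(T) = √8.19 ≈ 2.86

2.86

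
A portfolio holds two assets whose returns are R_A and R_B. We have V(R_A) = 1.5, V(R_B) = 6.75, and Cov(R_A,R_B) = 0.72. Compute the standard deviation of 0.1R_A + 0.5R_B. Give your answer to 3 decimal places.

1.332

V(0.1R_A + 0.5R_B) = (0.1)²·V(R_A) + (0.5)²·V(R_B) + 2·(0.1)·(0.5)·Cov(R_A,R_B)
= 0.01·1.5 + 0.25·6.75 + 0.1·0.72 = 1.7745
SD(0.1R_A + 0.5R_B) = √1.7745 ≈ 1.332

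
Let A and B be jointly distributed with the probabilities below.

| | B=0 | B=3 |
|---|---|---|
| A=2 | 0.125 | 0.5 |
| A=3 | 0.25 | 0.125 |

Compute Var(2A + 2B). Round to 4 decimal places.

E[A] = 2.375,  E[B] = 1.875,  E[AB] = 4.125
Var(A) = 5.875 − (2.375)² = 0.234375;  Var(B) = 5.625 − (1.875)² = 2.109375
Cov(A,B) = 4.125 − (2.375)(1.875) = -0.328125
Var(2A + 2B) = (2)²·0.234375 + (2)²·2.109375 + 2·(2)·(2)·-0.328125 = 6.75

6.7500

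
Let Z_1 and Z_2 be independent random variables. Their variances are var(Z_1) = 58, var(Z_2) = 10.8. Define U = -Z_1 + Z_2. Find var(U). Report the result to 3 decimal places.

By independence, var(U) = (-1)²var(Z_1) + (1)²var(Z_2)
= (-1)²·58 + (1)²·10.8 = 68.8

68.800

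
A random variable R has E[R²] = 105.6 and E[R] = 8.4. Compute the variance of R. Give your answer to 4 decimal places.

35.0400

Var(R) = 105.6 − (8.4)² = 35.04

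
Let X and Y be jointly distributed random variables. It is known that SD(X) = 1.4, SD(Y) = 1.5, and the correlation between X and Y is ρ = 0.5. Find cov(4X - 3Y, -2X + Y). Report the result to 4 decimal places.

Var(X) = (1.4)² = 1.96;  Var(Y) = (1.5)² = 2.25
cov(X,Y) = ρ·SD(X)·SD(Y) = 0.5·1.4·1.5 = 1.05
cov(4X - 3Y, -2X + Y) = (4)(-2)Var(X) + (-3)(1)Var(Y) + [(4)(1) + (-3)(-2)]cov(X,Y)
= -8·1.96 + -3·2.25 + 10·1.05 = -11.93

-11.9300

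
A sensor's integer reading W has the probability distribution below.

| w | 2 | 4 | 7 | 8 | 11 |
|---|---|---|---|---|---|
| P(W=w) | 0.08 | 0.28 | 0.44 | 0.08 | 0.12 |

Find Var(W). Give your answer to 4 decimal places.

E[W] = (2)(0.08) + (4)(0.28) + (7)(0.44) + (8)(0.08) + (11)(0.12) = 6.32
E[W²] = (2)²(0.08) + (4)²(0.28) + (7)²(0.44) + (8)²(0.08) + (11)²(0.12) = 46
Var(W) = E[W²] − (E[W])² = 46 − (6.32)² = 6.0576

6.0576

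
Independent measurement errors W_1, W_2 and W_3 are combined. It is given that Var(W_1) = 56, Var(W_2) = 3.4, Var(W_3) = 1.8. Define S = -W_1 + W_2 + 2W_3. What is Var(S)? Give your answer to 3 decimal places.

66.600

By independence, Var(S) = (-1)²Var(W_1) + (1)²Var(W_2) + (2)²Var(W_3)
= (-1)²·56 + (1)²·3.4 + (2)²·1.8 = 66.6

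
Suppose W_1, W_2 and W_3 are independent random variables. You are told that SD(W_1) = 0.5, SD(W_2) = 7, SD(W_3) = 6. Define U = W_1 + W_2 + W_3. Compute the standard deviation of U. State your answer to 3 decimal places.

9.233

Var(W_1) = 0.25, Var(W_2) = 49, Var(W_3) = 36
By independence, Var(U) = (1)²Var(W_1) + (1)²Var(W_2) + (1)²Var(W_3)
= (1)²·0.25 + (1)²·49 + (1)²·36 = 85.25
SD(U) = √85.25 ≈ 9.233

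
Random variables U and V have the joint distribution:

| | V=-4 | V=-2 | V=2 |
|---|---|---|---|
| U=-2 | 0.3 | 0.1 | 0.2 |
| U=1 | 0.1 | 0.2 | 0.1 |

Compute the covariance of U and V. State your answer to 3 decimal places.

E[U] = -0.8,  E[V] = -1.6
E[UV] = 1.4
Cov(U,V) = E[UV] − E[U]E[V] = 1.4 − (-0.8)(-1.6) = 0.12

0.120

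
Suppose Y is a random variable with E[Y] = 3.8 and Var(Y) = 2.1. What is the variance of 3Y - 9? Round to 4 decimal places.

Var(3Y - 9) = (3)²·Var(Y) = 9·2.1 = 18.9

18.9000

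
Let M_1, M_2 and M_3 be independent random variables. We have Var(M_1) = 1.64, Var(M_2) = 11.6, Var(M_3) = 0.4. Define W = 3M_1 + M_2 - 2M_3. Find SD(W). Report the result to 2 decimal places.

By independence, Var(W) = (3)²Var(M_1) + (1)²Var(M_2) + (-2)²Var(M_3)
= (3)²·1.64 + (1)²·11.6 + (-2)²·0.4 = 27.96
SD(W) = √27.96 ≈ 5.29

5.29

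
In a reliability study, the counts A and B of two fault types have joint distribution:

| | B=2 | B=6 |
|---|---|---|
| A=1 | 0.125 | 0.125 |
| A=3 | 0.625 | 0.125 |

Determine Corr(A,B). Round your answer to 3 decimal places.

E[A] = 2.5,  E[B] = 3
E[AB] = 7
Cov(A,B) = E[AB] − E[A]E[B] = 7 − (2.5)(3) = -0.5
var(A) = 0.75,  var(B) = 3
ρ = -0.5 / √(0.75·3) ≈ -0.333

-0.333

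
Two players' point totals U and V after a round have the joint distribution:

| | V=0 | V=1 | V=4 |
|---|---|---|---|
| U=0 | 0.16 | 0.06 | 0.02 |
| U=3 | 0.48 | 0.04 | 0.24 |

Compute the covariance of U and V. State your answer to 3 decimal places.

E[U] = 2.28,  E[V] = 1.14
E[UV] = 3
Cov(U,V) = E[UV] − E[U]E[V] = 3 − (2.28)(1.14) = 0.4008

0.401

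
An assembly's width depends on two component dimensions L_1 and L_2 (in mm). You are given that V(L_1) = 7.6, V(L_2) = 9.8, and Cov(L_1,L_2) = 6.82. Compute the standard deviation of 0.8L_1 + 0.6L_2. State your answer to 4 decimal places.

V(0.8L_1 + 0.6L_2) = (0.8)²·V(L_1) + (0.6)²·V(L_2) + 2·(0.8)·(0.6)·Cov(L_1,L_2)
= 0.64·7.6 + 0.36·9.8 + 0.96·6.82 = 14.9392
SD(0.8L_1 + 0.6L_2) = √14.9392 ≈ 3.8651

3.8651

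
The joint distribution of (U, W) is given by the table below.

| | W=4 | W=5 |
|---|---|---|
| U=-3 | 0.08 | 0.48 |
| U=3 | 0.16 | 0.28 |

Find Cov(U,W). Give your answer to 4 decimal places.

E[U] = -0.36,  E[W] = 4.76
E[UW] = -2.04
Cov(U,W) = E[UW] − E[U]E[W] = -2.04 − (-0.36)(4.76) = -0.3264

-0.3264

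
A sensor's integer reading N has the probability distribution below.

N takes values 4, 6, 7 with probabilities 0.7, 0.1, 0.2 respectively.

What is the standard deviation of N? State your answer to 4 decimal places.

1.2490

E[N] = (4)(0.7) + (6)(0.1) + (7)(0.2) = 4.8
E[N²] = (4)²(0.7) + (6)²(0.1) + (7)²(0.2) = 24.6
Var(N) = E[N²] − (E[N])² = 24.6 − (4.8)² = 1.56
sd(N) = √1.56 ≈ 1.2490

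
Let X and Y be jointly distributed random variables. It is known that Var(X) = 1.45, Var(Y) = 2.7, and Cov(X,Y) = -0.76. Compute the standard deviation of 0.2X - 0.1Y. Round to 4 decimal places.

0.3397

Var(0.2X - 0.1Y) = (0.2)²·Var(X) + (-0.1)²·Var(Y) + 2·(0.2)·(-0.1)·Cov(X,Y)
= 0.04·1.45 + 0.01·2.7 + -0.04·-0.76 = 0.1154
σ(0.2X - 0.1Y) = √0.1154 ≈ 0.3397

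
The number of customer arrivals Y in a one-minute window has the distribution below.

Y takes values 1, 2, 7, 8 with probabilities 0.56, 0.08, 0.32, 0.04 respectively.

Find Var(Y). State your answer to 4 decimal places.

E[Y] = (1)(0.56) + (2)(0.08) + (7)(0.32) + (8)(0.04) = 3.28
E[Y²] = (1)²(0.56) + (2)²(0.08) + (7)²(0.32) + (8)²(0.04) = 19.12
Var(Y) = E[Y²] − (E[Y])² = 19.12 − (3.28)² = 8.3616

8.3616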